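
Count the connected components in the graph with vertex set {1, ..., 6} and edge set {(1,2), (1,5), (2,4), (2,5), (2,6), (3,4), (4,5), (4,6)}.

Step 1: Build adjacency list from edges:
  1: 2, 5
  2: 1, 4, 5, 6
  3: 4
  4: 2, 3, 5, 6
  5: 1, 2, 4
  6: 2, 4

Step 2: Run BFS/DFS from vertex 1:
  Visited: {1, 2, 5, 4, 6, 3}
  Reached 6 of 6 vertices

Step 3: All 6 vertices reached from vertex 1, so the graph is connected.
Number of connected components: 1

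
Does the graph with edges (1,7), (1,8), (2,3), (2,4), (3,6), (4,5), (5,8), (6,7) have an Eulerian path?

Step 1: Find the degree of each vertex:
  deg(1) = 2
  deg(2) = 2
  deg(3) = 2
  deg(4) = 2
  deg(5) = 2
  deg(6) = 2
  deg(7) = 2
  deg(8) = 2

Step 2: Count vertices with odd degree:
  All vertices have even degree (0 odd-degree vertices)

Step 3: Apply Euler's theorem:
  - Eulerian circuit exists iff graph is connected and all vertices have even degree
  - Eulerian path exists iff graph is connected and has 0 or 2 odd-degree vertices

Graph is connected with 0 odd-degree vertices.
Both Eulerian circuit and Eulerian path exist.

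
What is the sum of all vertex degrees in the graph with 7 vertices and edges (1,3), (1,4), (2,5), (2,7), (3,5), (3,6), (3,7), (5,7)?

Step 1: Count edges incident to each vertex:
  deg(1) = 2 (neighbors: 3, 4)
  deg(2) = 2 (neighbors: 5, 7)
  deg(3) = 4 (neighbors: 1, 5, 6, 7)
  deg(4) = 1 (neighbors: 1)
  deg(5) = 3 (neighbors: 2, 3, 7)
  deg(6) = 1 (neighbors: 3)
  deg(7) = 3 (neighbors: 2, 3, 5)

Step 2: Sum all degrees:
  2 + 2 + 4 + 1 + 3 + 1 + 3 = 16

Verification: sum of degrees = 2 * |E| = 2 * 8 = 16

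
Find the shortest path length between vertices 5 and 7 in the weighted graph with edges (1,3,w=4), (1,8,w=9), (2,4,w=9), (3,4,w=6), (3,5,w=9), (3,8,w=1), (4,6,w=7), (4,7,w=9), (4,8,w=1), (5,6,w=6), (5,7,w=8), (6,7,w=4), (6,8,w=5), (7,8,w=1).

Step 1: Build adjacency list with weights:
  1: 3(w=4), 8(w=9)
  2: 4(w=9)
  3: 1(w=4), 4(w=6), 5(w=9), 8(w=1)
  4: 2(w=9), 3(w=6), 6(w=7), 7(w=9), 8(w=1)
  5: 3(w=9), 6(w=6), 7(w=8)
  6: 4(w=7), 5(w=6), 7(w=4), 8(w=5)
  7: 4(w=9), 5(w=8), 6(w=4), 8(w=1)
  8: 1(w=9), 3(w=1), 4(w=1), 6(w=5), 7(w=1)

Step 2: Apply Dijkstra's algorithm from vertex 5:
  Visit vertex 5 (distance=0)
    Update dist[3] = 9
    Update dist[6] = 6
    Update dist[7] = 8
  Visit vertex 6 (distance=6)
    Update dist[4] = 13
    Update dist[8] = 11
  Visit vertex 7 (distance=8)
    Update dist[8] = 9

Step 3: Shortest path: 5 -> 7
Total weight: 8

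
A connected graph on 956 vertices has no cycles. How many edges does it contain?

A tree on n vertices always has exactly n - 1 edges.
For n = 956: edges = 956 - 1 = 955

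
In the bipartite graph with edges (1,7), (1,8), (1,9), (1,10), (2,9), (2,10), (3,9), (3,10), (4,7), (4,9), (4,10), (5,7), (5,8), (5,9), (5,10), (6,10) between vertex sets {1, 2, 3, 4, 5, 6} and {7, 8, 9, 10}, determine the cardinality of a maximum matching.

Step 1: List the neighbors of each left vertex:
  1: 7, 8, 9, 10
  2: 9, 10
  3: 9, 10
  4: 7, 9, 10
  5: 7, 8, 9, 10
  6: 10

Step 2: Greedily match left vertices, then look for augmenting paths:
  Match 1 -- 7
  Match 2 -- 9
  Match 3 -- 10
  Match 5 -- 8
  No augmenting path remains.

Step 3: Verify this is maximum:
  Matching size 4 = min(|L|, |R|) = min(6, 4), which is an upper bound, so this matching is maximum.

Maximum matching: {(1,7), (2,9), (3,10), (5,8)}
Size: 4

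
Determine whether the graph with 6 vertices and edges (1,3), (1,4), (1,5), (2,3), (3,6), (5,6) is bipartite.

Step 1: Attempt 2-coloring using BFS:
  Start at vertex 1, assign color 0
  Color vertex 3 with color 1 (neighbor of 1)
  Color vertex 4 with color 1 (neighbor of 1)
  Color vertex 5 with color 1 (neighbor of 1)
  Color vertex 2 with color 0 (neighbor of 3)
  Color vertex 6 with color 0 (neighbor of 3)

Step 2: 2-coloring succeeded. No conflicts found.
  Set A (color 0): {1, 2, 6}
  Set B (color 1): {3, 4, 5}

The graph is bipartite with partition {1, 2, 6}, {3, 4, 5}.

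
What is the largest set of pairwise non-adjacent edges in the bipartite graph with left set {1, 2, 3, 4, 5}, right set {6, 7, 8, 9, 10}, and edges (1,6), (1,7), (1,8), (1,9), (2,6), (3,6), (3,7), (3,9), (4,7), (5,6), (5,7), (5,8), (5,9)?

Step 1: List the neighbors of each left vertex:
  1: 6, 7, 8, 9
  2: 6
  3: 6, 7, 9
  4: 7
  5: 6, 7, 8, 9

Step 2: Greedily match left vertices, then look for augmenting paths:
  Match 1 -- 9
  Match 2 -- 6
  Match 3 -- 7
  Match 5 -- 8
  No augmenting path remains.

Step 3: Verify this is maximum:
  Matching has size 4. The vertex set {6, 7, 8, 9} covers every edge and has size 4; any matching has at most one edge per cover vertex, so 4 is maximum (König's theorem).

Maximum matching: {(1,9), (2,6), (3,7), (5,8)}
Size: 4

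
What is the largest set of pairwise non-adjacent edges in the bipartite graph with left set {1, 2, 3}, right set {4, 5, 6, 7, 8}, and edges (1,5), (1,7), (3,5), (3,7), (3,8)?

Step 1: List the neighbors of each left vertex:
  1: 5, 7
  2: (none)
  3: 5, 7, 8

Step 2: Greedily match left vertices, then look for augmenting paths:
  Match 1 -- 5
  Match 3 -- 7
  No augmenting path remains.

Step 3: Verify this is maximum:
  Matching has size 2. The vertex set {1, 3} covers every edge and has size 2; any matching has at most one edge per cover vertex, so 2 is maximum (König's theorem).

Maximum matching: {(1,5), (3,7)}
Size: 2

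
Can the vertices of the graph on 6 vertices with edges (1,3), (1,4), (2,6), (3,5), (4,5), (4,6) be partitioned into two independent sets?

Step 1: Attempt 2-coloring using BFS:
  Start at vertex 1, assign color 0
  Color vertex 3 with color 1 (neighbor of 1)
  Color vertex 4 with color 1 (neighbor of 1)
  Color vertex 5 with color 0 (neighbor of 3)
  Color vertex 6 with color 0 (neighbor of 4)
  Color vertex 2 with color 1 (neighbor of 6)

Step 2: 2-coloring succeeded. No conflicts found.
  Set A (color 0): {1, 5, 6}
  Set B (color 1): {2, 3, 4}

The graph is bipartite with partition {1, 5, 6}, {2, 3, 4}.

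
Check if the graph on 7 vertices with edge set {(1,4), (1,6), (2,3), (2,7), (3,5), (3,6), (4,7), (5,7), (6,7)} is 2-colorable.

Step 1: Attempt 2-coloring using BFS:
  Start at vertex 1, assign color 0
  Color vertex 4 with color 1 (neighbor of 1)
  Color vertex 6 with color 1 (neighbor of 1)
  Color vertex 7 with color 0 (neighbor of 4)
  Color vertex 3 with color 0 (neighbor of 6)
  Color vertex 2 with color 1 (neighbor of 7)
  Color vertex 5 with color 1 (neighbor of 7)

Step 2: 2-coloring succeeded. No conflicts found.
  Set A (color 0): {1, 3, 7}
  Set B (color 1): {2, 4, 5, 6}

The graph is bipartite with partition {1, 3, 7}, {2, 4, 5, 6}.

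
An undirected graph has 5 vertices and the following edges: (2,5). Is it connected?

Step 1: Build adjacency list from edges:
  1: (none)
  2: 5
  3: (none)
  4: (none)
  5: 2

Step 2: Run BFS/DFS from vertex 1:
  Visited: {1}
  Reached 1 of 5 vertices

Step 3: Only 1 of 5 vertices reached. Graph is disconnected.
Connected components: {1}, {2, 5}, {3}, {4}
Answer: No, the graph is not connected (4 components).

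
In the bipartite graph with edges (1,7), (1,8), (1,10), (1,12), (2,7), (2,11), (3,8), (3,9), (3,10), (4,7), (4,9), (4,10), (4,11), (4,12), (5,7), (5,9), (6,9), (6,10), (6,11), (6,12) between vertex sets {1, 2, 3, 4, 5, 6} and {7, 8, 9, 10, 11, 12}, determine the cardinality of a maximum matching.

Step 1: List the neighbors of each left vertex:
  1: 7, 8, 10, 12
  2: 7, 11
  3: 8, 9, 10
  4: 7, 9, 10, 11, 12
  5: 7, 9
  6: 9, 10, 11, 12

Step 2: Greedily match left vertices, then look for augmenting paths:
  Match 1 -- 12
  Match 2 -- 11
  Match 3 -- 8
  Match 4 -- 9
  Match 5 -- 7
  Match 6 -- 10
  No augmenting path remains.

Step 3: Verify this is maximum:
  Matching size 6 = min(|L|, |R|) = min(6, 6), which is an upper bound, so this matching is maximum.

Maximum matching: {(1,12), (2,11), (3,8), (4,9), (5,7), (6,10)}
Size: 6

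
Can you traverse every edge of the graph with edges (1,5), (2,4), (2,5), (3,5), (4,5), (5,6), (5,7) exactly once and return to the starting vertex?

Step 1: Find the degree of each vertex:
  deg(1) = 1
  deg(2) = 2
  deg(3) = 1
  deg(4) = 2
  deg(5) = 6
  deg(6) = 1
  deg(7) = 1

Step 2: Count vertices with odd degree:
  Odd-degree vertices: 1, 3, 6, 7 (4 total)

Step 3: Apply Euler's theorem:
  - Eulerian circuit exists iff graph is connected and all vertices have even degree
  - Eulerian path exists iff graph is connected and has 0 or 2 odd-degree vertices

Graph has 4 odd-degree vertices (need 0 or 2).
Neither Eulerian path nor Eulerian circuit exists.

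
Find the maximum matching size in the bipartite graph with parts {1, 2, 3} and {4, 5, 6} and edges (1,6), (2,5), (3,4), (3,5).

Step 1: List the neighbors of each left vertex:
  1: 6
  2: 5
  3: 4, 5

Step 2: Greedily match left vertices, then look for augmenting paths:
  Match 1 -- 6
  Match 2 -- 5
  Match 3 -- 4
  No augmenting path remains.

Step 3: Verify this is maximum:
  Matching size 3 = min(|L|, |R|) = min(3, 3), which is an upper bound, so this matching is maximum.

Maximum matching: {(1,6), (2,5), (3,4)}
Size: 3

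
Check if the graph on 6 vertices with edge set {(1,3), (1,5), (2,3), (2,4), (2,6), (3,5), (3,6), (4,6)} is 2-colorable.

Step 1: Attempt 2-coloring using BFS:
  Start at vertex 1, assign color 0
  Color vertex 3 with color 1 (neighbor of 1)
  Color vertex 5 with color 1 (neighbor of 1)
  Color vertex 2 with color 0 (neighbor of 3)

Step 2: Conflict found! Vertices 3 and 5 are adjacent but have the same color.
This means the graph contains an odd cycle.

The graph is NOT bipartite.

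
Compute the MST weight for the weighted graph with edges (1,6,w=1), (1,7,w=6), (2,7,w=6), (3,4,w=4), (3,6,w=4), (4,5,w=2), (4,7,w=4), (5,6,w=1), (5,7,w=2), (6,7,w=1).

Apply Kruskal's algorithm (sort edges by weight, add if no cycle):

Sorted edges by weight:
  (1,6) w=1
  (5,6) w=1
  (6,7) w=1
  (4,5) w=2
  (5,7) w=2
  (3,6) w=4
  (3,4) w=4
  (4,7) w=4
  (1,7) w=6
  (2,7) w=6

Add edge (1,6) w=1 -- no cycle. Running total: 1
Add edge (5,6) w=1 -- no cycle. Running total: 2
Add edge (6,7) w=1 -- no cycle. Running total: 3
Add edge (4,5) w=2 -- no cycle. Running total: 5
Skip edge (5,7) w=2 -- would create cycle
Add edge (3,6) w=4 -- no cycle. Running total: 9
Skip edge (3,4) w=4 -- would create cycle
Skip edge (4,7) w=4 -- would create cycle
Skip edge (1,7) w=6 -- would create cycle
Add edge (2,7) w=6 -- no cycle. Running total: 15

MST edges: (1,6,w=1), (5,6,w=1), (6,7,w=1), (4,5,w=2), (3,6,w=4), (2,7,w=6)
Total MST weight: 1 + 1 + 1 + 2 + 4 + 6 = 15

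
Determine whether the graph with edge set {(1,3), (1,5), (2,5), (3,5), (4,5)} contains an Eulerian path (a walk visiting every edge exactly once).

Step 1: Find the degree of each vertex:
  deg(1) = 2
  deg(2) = 1
  deg(3) = 2
  deg(4) = 1
  deg(5) = 4

Step 2: Count vertices with odd degree:
  Odd-degree vertices: 2, 4 (2 total)

Step 3: Apply Euler's theorem:
  - Eulerian circuit exists iff graph is connected and all vertices have even degree
  - Eulerian path exists iff graph is connected and has 0 or 2 odd-degree vertices

Graph is connected with exactly 2 odd-degree vertices (2, 4).
Eulerian path exists (starting and ending at the odd-degree vertices), but no Eulerian circuit.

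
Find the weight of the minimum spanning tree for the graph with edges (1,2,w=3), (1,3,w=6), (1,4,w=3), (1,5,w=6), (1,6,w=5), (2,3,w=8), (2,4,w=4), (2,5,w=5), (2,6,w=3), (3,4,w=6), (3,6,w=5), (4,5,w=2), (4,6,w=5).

Apply Kruskal's algorithm (sort edges by weight, add if no cycle):

Sorted edges by weight:
  (4,5) w=2
  (1,2) w=3
  (1,4) w=3
  (2,6) w=3
  (2,4) w=4
  (1,6) w=5
  (2,5) w=5
  (3,6) w=5
  (4,6) w=5
  (1,3) w=6
  (1,5) w=6
  (3,4) w=6
  (2,3) w=8

Add edge (4,5) w=2 -- no cycle. Running total: 2
Add edge (1,2) w=3 -- no cycle. Running total: 5
Add edge (1,4) w=3 -- no cycle. Running total: 8
Add edge (2,6) w=3 -- no cycle. Running total: 11
Skip edge (2,4) w=4 -- would create cycle
Skip edge (1,6) w=5 -- would create cycle
Skip edge (2,5) w=5 -- would create cycle
Add edge (3,6) w=5 -- no cycle. Running total: 16

MST edges: (4,5,w=2), (1,2,w=3), (1,4,w=3), (2,6,w=3), (3,6,w=5)
Total MST weight: 2 + 3 + 3 + 3 + 5 = 16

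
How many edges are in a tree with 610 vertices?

A tree on n vertices always has exactly n - 1 edges.
For n = 610: edges = 610 - 1 = 609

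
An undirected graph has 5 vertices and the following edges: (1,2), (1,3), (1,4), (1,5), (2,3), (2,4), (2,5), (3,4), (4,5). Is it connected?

Step 1: Build adjacency list from edges:
  1: 2, 3, 4, 5
  2: 1, 3, 4, 5
  3: 1, 2, 4
  4: 1, 2, 3, 5
  5: 1, 2, 4

Step 2: Run BFS/DFS from vertex 1:
  Visited: {1, 2, 3, 4, 5}
  Reached 5 of 5 vertices

Step 3: All 5 vertices reached from vertex 1, so the graph is connected.
Answer: Yes, the graph is connected.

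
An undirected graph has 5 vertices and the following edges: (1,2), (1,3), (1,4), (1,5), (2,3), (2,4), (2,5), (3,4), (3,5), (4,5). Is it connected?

Step 1: Build adjacency list from edges:
  1: 2, 3, 4, 5
  2: 1, 3, 4, 5
  3: 1, 2, 4, 5
  4: 1, 2, 3, 5
  5: 1, 2, 3, 4

Step 2: Run BFS/DFS from vertex 1:
  Visited: {1, 2, 3, 4, 5}
  Reached 5 of 5 vertices

Step 3: All 5 vertices reached from vertex 1, so the graph is connected.
Answer: Yes, the graph is connected.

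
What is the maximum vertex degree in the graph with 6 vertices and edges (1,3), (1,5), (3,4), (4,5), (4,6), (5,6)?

Step 1: Count edges incident to each vertex:
  deg(1) = 2 (neighbors: 3, 5)
  deg(2) = 0 (neighbors: none)
  deg(3) = 2 (neighbors: 1, 4)
  deg(4) = 3 (neighbors: 3, 5, 6)
  deg(5) = 3 (neighbors: 1, 4, 6)
  deg(6) = 2 (neighbors: 4, 5)

Step 2: Find maximum:
  max(2, 0, 2, 3, 3, 2) = 3 (vertex 4)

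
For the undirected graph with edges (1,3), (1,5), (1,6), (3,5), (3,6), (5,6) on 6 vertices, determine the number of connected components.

Step 1: Build adjacency list from edges:
  1: 3, 5, 6
  2: (none)
  3: 1, 5, 6
  4: (none)
  5: 1, 3, 6
  6: 1, 3, 5

Step 2: Run BFS/DFS from vertex 1:
  Visited: {1, 3, 5, 6}
  Reached 4 of 6 vertices

Step 3: Only 4 of 6 vertices reached. Graph is disconnected.
Connected components: {1, 3, 5, 6}, {2}, {4}
Number of connected components: 3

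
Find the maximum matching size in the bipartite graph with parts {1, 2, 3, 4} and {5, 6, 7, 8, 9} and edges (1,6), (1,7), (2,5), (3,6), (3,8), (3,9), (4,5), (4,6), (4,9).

Step 1: List the neighbors of each left vertex:
  1: 6, 7
  2: 5
  3: 6, 8, 9
  4: 5, 6, 9

Step 2: Greedily match left vertices, then look for augmenting paths:
  Match 1 -- 6
  Match 2 -- 5
  Match 3 -- 8
  Match 4 -- 9
  No augmenting path remains.

Step 3: Verify this is maximum:
  Matching size 4 = min(|L|, |R|) = min(4, 5), which is an upper bound, so this matching is maximum.

Maximum matching: {(1,6), (2,5), (3,8), (4,9)}
Size: 4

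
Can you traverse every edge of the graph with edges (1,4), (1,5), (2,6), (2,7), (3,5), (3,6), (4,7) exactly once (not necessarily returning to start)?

Step 1: Find the degree of each vertex:
  deg(1) = 2
  deg(2) = 2
  deg(3) = 2
  deg(4) = 2
  deg(5) = 2
  deg(6) = 2
  deg(7) = 2

Step 2: Count vertices with odd degree:
  All vertices have even degree (0 odd-degree vertices)

Step 3: Apply Euler's theorem:
  - Eulerian circuit exists iff graph is connected and all vertices have even degree
  - Eulerian path exists iff graph is connected and has 0 or 2 odd-degree vertices

Graph is connected with 0 odd-degree vertices.
Both Eulerian circuit and Eulerian path exist.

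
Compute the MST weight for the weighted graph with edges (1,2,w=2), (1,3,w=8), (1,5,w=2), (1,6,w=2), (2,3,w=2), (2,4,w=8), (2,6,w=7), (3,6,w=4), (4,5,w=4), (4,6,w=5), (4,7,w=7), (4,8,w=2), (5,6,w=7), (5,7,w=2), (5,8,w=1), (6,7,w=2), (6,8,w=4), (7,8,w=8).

Apply Kruskal's algorithm (sort edges by weight, add if no cycle):

Sorted edges by weight:
  (5,8) w=1
  (1,5) w=2
  (1,2) w=2
  (1,6) w=2
  (2,3) w=2
  (4,8) w=2
  (5,7) w=2
  (6,7) w=2
  (3,6) w=4
  (4,5) w=4
  (6,8) w=4
  (4,6) w=5
  (2,6) w=7
  (4,7) w=7
  (5,6) w=7
  (1,3) w=8
  (2,4) w=8
  (7,8) w=8

Add edge (5,8) w=1 -- no cycle. Running total: 1
Add edge (1,5) w=2 -- no cycle. Running total: 3
Add edge (1,2) w=2 -- no cycle. Running total: 5
Add edge (1,6) w=2 -- no cycle. Running total: 7
Add edge (2,3) w=2 -- no cycle. Running total: 9
Add edge (4,8) w=2 -- no cycle. Running total: 11
Add edge (5,7) w=2 -- no cycle. Running total: 13

MST edges: (5,8,w=1), (1,5,w=2), (1,2,w=2), (1,6,w=2), (2,3,w=2), (4,8,w=2), (5,7,w=2)
Total MST weight: 1 + 2 + 2 + 2 + 2 + 2 + 2 = 13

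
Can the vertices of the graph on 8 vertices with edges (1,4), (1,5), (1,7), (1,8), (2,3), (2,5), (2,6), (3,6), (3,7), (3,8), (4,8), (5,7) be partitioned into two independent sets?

Step 1: Attempt 2-coloring using BFS:
  Start at vertex 1, assign color 0
  Color vertex 4 with color 1 (neighbor of 1)
  Color vertex 5 with color 1 (neighbor of 1)
  Color vertex 7 with color 1 (neighbor of 1)
  Color vertex 8 with color 1 (neighbor of 1)

Step 2: Conflict found! Vertices 4 and 8 are adjacent but have the same color.
This means the graph contains an odd cycle.

The graph is NOT bipartite.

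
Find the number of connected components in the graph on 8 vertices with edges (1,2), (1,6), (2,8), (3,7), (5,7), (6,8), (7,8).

Step 1: Build adjacency list from edges:
  1: 2, 6
  2: 1, 8
  3: 7
  4: (none)
  5: 7
  6: 1, 8
  7: 3, 5, 8
  8: 2, 6, 7

Step 2: Run BFS/DFS from vertex 1:
  Visited: {1, 2, 6, 8, 7, 3, 5}
  Reached 7 of 8 vertices

Step 3: Only 7 of 8 vertices reached. Graph is disconnected.
Connected components: {1, 2, 3, 5, 6, 7, 8}, {4}
Number of connected components: 2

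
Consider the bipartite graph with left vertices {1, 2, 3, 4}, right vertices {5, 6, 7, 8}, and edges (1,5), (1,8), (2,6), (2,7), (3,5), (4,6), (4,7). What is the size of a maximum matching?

Step 1: List the neighbors of each left vertex:
  1: 5, 8
  2: 6, 7
  3: 5
  4: 6, 7

Step 2: Greedily match left vertices, then look for augmenting paths:
  Match 1 -- 8
  Match 2 -- 6
  Match 3 -- 5
  Match 4 -- 7
  No augmenting path remains.

Step 3: Verify this is maximum:
  Matching size 4 = min(|L|, |R|) = min(4, 4), which is an upper bound, so this matching is maximum.

Maximum matching: {(1,8), (2,6), (3,5), (4,7)}
Size: 4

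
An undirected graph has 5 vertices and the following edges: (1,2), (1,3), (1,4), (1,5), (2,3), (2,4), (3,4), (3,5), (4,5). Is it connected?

Step 1: Build adjacency list from edges:
  1: 2, 3, 4, 5
  2: 1, 3, 4
  3: 1, 2, 4, 5
  4: 1, 2, 3, 5
  5: 1, 3, 4

Step 2: Run BFS/DFS from vertex 1:
  Visited: {1, 2, 3, 4, 5}
  Reached 5 of 5 vertices

Step 3: All 5 vertices reached from vertex 1, so the graph is connected.
Answer: Yes, the graph is connected.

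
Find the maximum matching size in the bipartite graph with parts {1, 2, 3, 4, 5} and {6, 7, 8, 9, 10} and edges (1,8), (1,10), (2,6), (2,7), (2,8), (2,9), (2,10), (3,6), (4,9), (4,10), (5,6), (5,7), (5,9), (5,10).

Step 1: List the neighbors of each left vertex:
  1: 8, 10
  2: 6, 7, 8, 9, 10
  3: 6
  4: 9, 10
  5: 6, 7, 9, 10

Step 2: Greedily match left vertices, then look for augmenting paths:
  Match 1 -- 8
  Match 2 -- 10
  Match 3 -- 6
  Match 4 -- 9
  Match 5 -- 7
  No augmenting path remains.

Step 3: Verify this is maximum:
  Matching size 5 = min(|L|, |R|) = min(5, 5), which is an upper bound, so this matching is maximum.

Maximum matching: {(1,8), (2,10), (3,6), (4,9), (5,7)}
Size: 5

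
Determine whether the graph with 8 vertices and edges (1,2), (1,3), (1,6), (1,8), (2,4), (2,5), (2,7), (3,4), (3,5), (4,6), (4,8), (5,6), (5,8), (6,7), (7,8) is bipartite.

Step 1: Attempt 2-coloring using BFS:
  Start at vertex 1, assign color 0
  Color vertex 2 with color 1 (neighbor of 1)
  Color vertex 3 with color 1 (neighbor of 1)
  Color vertex 6 with color 1 (neighbor of 1)
  Color vertex 8 with color 1 (neighbor of 1)
  Color vertex 4 with color 0 (neighbor of 2)
  Color vertex 5 with color 0 (neighbor of 2)
  Color vertex 7 with color 0 (neighbor of 2)

Step 2: 2-coloring succeeded. No conflicts found.
  Set A (color 0): {1, 4, 5, 7}
  Set B (color 1): {2, 3, 6, 8}

The graph is bipartite with partition {1, 4, 5, 7}, {2, 3, 6, 8}.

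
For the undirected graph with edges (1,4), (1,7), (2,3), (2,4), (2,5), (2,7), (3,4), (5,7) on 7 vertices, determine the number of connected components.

Step 1: Build adjacency list from edges:
  1: 4, 7
  2: 3, 4, 5, 7
  3: 2, 4
  4: 1, 2, 3
  5: 2, 7
  6: (none)
  7: 1, 2, 5

Step 2: Run BFS/DFS from vertex 1:
  Visited: {1, 4, 7, 2, 3, 5}
  Reached 6 of 7 vertices

Step 3: Only 6 of 7 vertices reached. Graph is disconnected.
Connected components: {1, 2, 3, 4, 5, 7}, {6}
Number of connected components: 2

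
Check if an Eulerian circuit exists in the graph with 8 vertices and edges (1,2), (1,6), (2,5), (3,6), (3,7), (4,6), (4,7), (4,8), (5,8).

Step 1: Find the degree of each vertex:
  deg(1) = 2
  deg(2) = 2
  deg(3) = 2
  deg(4) = 3
  deg(5) = 2
  deg(6) = 3
  deg(7) = 2
  deg(8) = 2

Step 2: Count vertices with odd degree:
  Odd-degree vertices: 4, 6 (2 total)

Step 3: Apply Euler's theorem:
  - Eulerian circuit exists iff graph is connected and all vertices have even degree
  - Eulerian path exists iff graph is connected and has 0 or 2 odd-degree vertices

Graph is connected with exactly 2 odd-degree vertices (4, 6).
Eulerian path exists (starting and ending at the odd-degree vertices), but no Eulerian circuit.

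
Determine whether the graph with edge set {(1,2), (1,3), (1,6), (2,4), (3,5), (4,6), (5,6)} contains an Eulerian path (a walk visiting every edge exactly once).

Step 1: Find the degree of each vertex:
  deg(1) = 3
  deg(2) = 2
  deg(3) = 2
  deg(4) = 2
  deg(5) = 2
  deg(6) = 3

Step 2: Count vertices with odd degree:
  Odd-degree vertices: 1, 6 (2 total)

Step 3: Apply Euler's theorem:
  - Eulerian circuit exists iff graph is connected and all vertices have even degree
  - Eulerian path exists iff graph is connected and has 0 or 2 odd-degree vertices

Graph is connected with exactly 2 odd-degree vertices (1, 6).
Eulerian path exists (starting and ending at the odd-degree vertices), but no Eulerian circuit.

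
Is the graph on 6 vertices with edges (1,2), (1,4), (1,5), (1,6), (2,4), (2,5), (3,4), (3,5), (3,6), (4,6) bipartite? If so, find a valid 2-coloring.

Step 1: Attempt 2-coloring using BFS:
  Start at vertex 1, assign color 0
  Color vertex 2 with color 1 (neighbor of 1)
  Color vertex 4 with color 1 (neighbor of 1)
  Color vertex 5 with color 1 (neighbor of 1)
  Color vertex 6 with color 1 (neighbor of 1)

Step 2: Conflict found! Vertices 2 and 4 are adjacent but have the same color.
This means the graph contains an odd cycle.

The graph is NOT bipartite.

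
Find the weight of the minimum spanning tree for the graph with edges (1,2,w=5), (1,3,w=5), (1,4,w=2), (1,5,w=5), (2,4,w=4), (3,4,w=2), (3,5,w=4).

Apply Kruskal's algorithm (sort edges by weight, add if no cycle):

Sorted edges by weight:
  (1,4) w=2
  (3,4) w=2
  (2,4) w=4
  (3,5) w=4
  (1,2) w=5
  (1,3) w=5
  (1,5) w=5

Add edge (1,4) w=2 -- no cycle. Running total: 2
Add edge (3,4) w=2 -- no cycle. Running total: 4
Add edge (2,4) w=4 -- no cycle. Running total: 8
Add edge (3,5) w=4 -- no cycle. Running total: 12

MST edges: (1,4,w=2), (3,4,w=2), (2,4,w=4), (3,5,w=4)
Total MST weight: 2 + 2 + 4 + 4 = 12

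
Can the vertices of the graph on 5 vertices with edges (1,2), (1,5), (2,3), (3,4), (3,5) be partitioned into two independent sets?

Step 1: Attempt 2-coloring using BFS:
  Start at vertex 1, assign color 0
  Color vertex 2 with color 1 (neighbor of 1)
  Color vertex 5 with color 1 (neighbor of 1)
  Color vertex 3 with color 0 (neighbor of 2)
  Color vertex 4 with color 1 (neighbor of 3)

Step 2: 2-coloring succeeded. No conflicts found.
  Set A (color 0): {1, 3}
  Set B (color 1): {2, 4, 5}

The graph is bipartite with partition {1, 3}, {2, 4, 5}.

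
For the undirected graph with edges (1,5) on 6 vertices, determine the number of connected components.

Step 1: Build adjacency list from edges:
  1: 5
  2: (none)
  3: (none)
  4: (none)
  5: 1
  6: (none)

Step 2: Run BFS/DFS from vertex 1:
  Visited: {1, 5}
  Reached 2 of 6 vertices

Step 3: Only 2 of 6 vertices reached. Graph is disconnected.
Connected components: {1, 5}, {2}, {3}, {4}, {6}
Number of connected components: 5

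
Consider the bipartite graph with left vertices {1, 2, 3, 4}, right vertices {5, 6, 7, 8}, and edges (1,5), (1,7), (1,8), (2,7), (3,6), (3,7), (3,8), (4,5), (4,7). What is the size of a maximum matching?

Step 1: List the neighbors of each left vertex:
  1: 5, 7, 8
  2: 7
  3: 6, 7, 8
  4: 5, 7

Step 2: Greedily match left vertices, then look for augmenting paths:
  Match 1 -- 8
  Match 2 -- 7
  Match 3 -- 6
  Match 4 -- 5
  No augmenting path remains.

Step 3: Verify this is maximum:
  Matching size 4 = min(|L|, |R|) = min(4, 4), which is an upper bound, so this matching is maximum.

Maximum matching: {(1,8), (2,7), (3,6), (4,5)}
Size: 4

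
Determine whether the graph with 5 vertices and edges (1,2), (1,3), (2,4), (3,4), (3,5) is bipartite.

Step 1: Attempt 2-coloring using BFS:
  Start at vertex 1, assign color 0
  Color vertex 2 with color 1 (neighbor of 1)
  Color vertex 3 with color 1 (neighbor of 1)
  Color vertex 4 with color 0 (neighbor of 2)
  Color vertex 5 with color 0 (neighbor of 3)

Step 2: 2-coloring succeeded. No conflicts found.
  Set A (color 0): {1, 4, 5}
  Set B (color 1): {2, 3}

The graph is bipartite with partition {1, 4, 5}, {2, 3}.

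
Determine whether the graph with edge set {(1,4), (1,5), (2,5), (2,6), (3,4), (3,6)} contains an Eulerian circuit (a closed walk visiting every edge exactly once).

Step 1: Find the degree of each vertex:
  deg(1) = 2
  deg(2) = 2
  deg(3) = 2
  deg(4) = 2
  deg(5) = 2
  deg(6) = 2

Step 2: Count vertices with odd degree:
  All vertices have even degree (0 odd-degree vertices)

Step 3: Apply Euler's theorem:
  - Eulerian circuit exists iff graph is connected and all vertices have even degree
  - Eulerian path exists iff graph is connected and has 0 or 2 odd-degree vertices

Graph is connected with 0 odd-degree vertices.
Both Eulerian circuit and Eulerian path exist.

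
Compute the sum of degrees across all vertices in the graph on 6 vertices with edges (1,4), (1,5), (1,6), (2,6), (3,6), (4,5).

Step 1: Count edges incident to each vertex:
  deg(1) = 3 (neighbors: 4, 5, 6)
  deg(2) = 1 (neighbors: 6)
  deg(3) = 1 (neighbors: 6)
  deg(4) = 2 (neighbors: 1, 5)
  deg(5) = 2 (neighbors: 1, 4)
  deg(6) = 3 (neighbors: 1, 2, 3)

Step 2: Sum all degrees:
  3 + 1 + 1 + 2 + 2 + 3 = 12

Verification: sum of degrees = 2 * |E| = 2 * 6 = 12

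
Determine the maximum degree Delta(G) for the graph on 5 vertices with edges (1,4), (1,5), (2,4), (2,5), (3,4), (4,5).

Step 1: Count edges incident to each vertex:
  deg(1) = 2 (neighbors: 4, 5)
  deg(2) = 2 (neighbors: 4, 5)
  deg(3) = 1 (neighbors: 4)
  deg(4) = 4 (neighbors: 1, 2, 3, 5)
  deg(5) = 3 (neighbors: 1, 2, 4)

Step 2: Find maximum:
  max(2, 2, 1, 4, 3) = 4 (vertex 4)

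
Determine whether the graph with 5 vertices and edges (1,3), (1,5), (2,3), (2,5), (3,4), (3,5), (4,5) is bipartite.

Step 1: Attempt 2-coloring using BFS:
  Start at vertex 1, assign color 0
  Color vertex 3 with color 1 (neighbor of 1)
  Color vertex 5 with color 1 (neighbor of 1)
  Color vertex 2 with color 0 (neighbor of 3)
  Color vertex 4 with color 0 (neighbor of 3)

Step 2: Conflict found! Vertices 3 and 5 are adjacent but have the same color.
This means the graph contains an odd cycle.

The graph is NOT bipartite.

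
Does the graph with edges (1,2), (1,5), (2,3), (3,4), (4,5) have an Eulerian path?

Step 1: Find the degree of each vertex:
  deg(1) = 2
  deg(2) = 2
  deg(3) = 2
  deg(4) = 2
  deg(5) = 2

Step 2: Count vertices with odd degree:
  All vertices have even degree (0 odd-degree vertices)

Step 3: Apply Euler's theorem:
  - Eulerian circuit exists iff graph is connected and all vertices have even degree
  - Eulerian path exists iff graph is connected and has 0 or 2 odd-degree vertices

Graph is connected with 0 odd-degree vertices.
Both Eulerian circuit and Eulerian path exist.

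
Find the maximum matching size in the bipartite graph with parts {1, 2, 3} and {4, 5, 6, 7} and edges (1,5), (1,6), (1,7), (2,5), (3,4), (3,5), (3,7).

Step 1: List the neighbors of each left vertex:
  1: 5, 6, 7
  2: 5
  3: 4, 5, 7

Step 2: Greedily match left vertices, then look for augmenting paths:
  Match 1 -- 6
  Match 2 -- 5
  Match 3 -- 4
  No augmenting path remains.

Step 3: Verify this is maximum:
  Matching size 3 = min(|L|, |R|) = min(3, 4), which is an upper bound, so this matching is maximum.

Maximum matching: {(1,6), (2,5), (3,4)}
Size: 3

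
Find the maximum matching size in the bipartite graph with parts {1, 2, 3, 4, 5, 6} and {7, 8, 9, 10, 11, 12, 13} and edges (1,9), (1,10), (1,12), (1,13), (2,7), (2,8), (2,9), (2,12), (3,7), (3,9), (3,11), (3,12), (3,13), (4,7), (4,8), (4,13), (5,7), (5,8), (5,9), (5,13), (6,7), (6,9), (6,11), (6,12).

Step 1: List the neighbors of each left vertex:
  1: 9, 10, 12, 13
  2: 7, 8, 9, 12
  3: 7, 9, 11, 12, 13
  4: 7, 8, 13
  5: 7, 8, 9, 13
  6: 7, 9, 11, 12

Step 2: Greedily match left vertices, then look for augmenting paths:
  Match 1 -- 9
  Match 2 -- 7
  Match 3 -- 11
  Match 4 -- 8
  Match 5 -- 13
  Match 6 -- 12
  No augmenting path remains.

Step 3: Verify this is maximum:
  Matching size 6 = min(|L|, |R|) = min(6, 7), which is an upper bound, so this matching is maximum.

Maximum matching: {(1,9), (2,7), (3,11), (4,8), (5,13), (6,12)}
Size: 6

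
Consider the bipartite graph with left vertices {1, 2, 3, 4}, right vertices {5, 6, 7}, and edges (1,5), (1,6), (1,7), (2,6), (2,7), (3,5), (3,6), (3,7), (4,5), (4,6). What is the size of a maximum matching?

Step 1: List the neighbors of each left vertex:
  1: 5, 6, 7
  2: 6, 7
  3: 5, 6, 7
  4: 5, 6

Step 2: Greedily match left vertices, then look for augmenting paths:
  Match 1 -- 5
  Match 2 -- 6
  Match 3 -- 7
  No augmenting path remains.

Step 3: Verify this is maximum:
  Matching size 3 = min(|L|, |R|) = min(4, 3), which is an upper bound, so this matching is maximum.

Maximum matching: {(1,5), (2,6), (3,7)}
Size: 3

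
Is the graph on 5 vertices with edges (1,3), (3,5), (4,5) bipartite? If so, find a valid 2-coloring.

Step 1: Attempt 2-coloring using BFS:
  Start at vertex 1, assign color 0
  Color vertex 3 with color 1 (neighbor of 1)
  Color vertex 5 with color 0 (neighbor of 3)
  Color vertex 4 with color 1 (neighbor of 5)
  Start new component at vertex 2, assign color 0

Step 2: 2-coloring succeeded. No conflicts found.
  Set A (color 0): {1, 2, 5}
  Set B (color 1): {3, 4}

The graph is bipartite with partition {1, 2, 5}, {3, 4}.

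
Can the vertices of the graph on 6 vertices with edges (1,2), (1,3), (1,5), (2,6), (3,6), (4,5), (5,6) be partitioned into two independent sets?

Step 1: Attempt 2-coloring using BFS:
  Start at vertex 1, assign color 0
  Color vertex 2 with color 1 (neighbor of 1)
  Color vertex 3 with color 1 (neighbor of 1)
  Color vertex 5 with color 1 (neighbor of 1)
  Color vertex 6 with color 0 (neighbor of 2)
  Color vertex 4 with color 0 (neighbor of 5)

Step 2: 2-coloring succeeded. No conflicts found.
  Set A (color 0): {1, 4, 6}
  Set B (color 1): {2, 3, 5}

The graph is bipartite with partition {1, 4, 6}, {2, 3, 5}.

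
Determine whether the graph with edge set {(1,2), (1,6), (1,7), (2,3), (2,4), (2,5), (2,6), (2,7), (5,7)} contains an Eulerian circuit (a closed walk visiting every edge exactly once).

Step 1: Find the degree of each vertex:
  deg(1) = 3
  deg(2) = 6
  deg(3) = 1
  deg(4) = 1
  deg(5) = 2
  deg(6) = 2
  deg(7) = 3

Step 2: Count vertices with odd degree:
  Odd-degree vertices: 1, 3, 4, 7 (4 total)

Step 3: Apply Euler's theorem:
  - Eulerian circuit exists iff graph is connected and all vertices have even degree
  - Eulerian path exists iff graph is connected and has 0 or 2 odd-degree vertices

Graph has 4 odd-degree vertices (need 0 or 2).
Neither Eulerian path nor Eulerian circuit exists.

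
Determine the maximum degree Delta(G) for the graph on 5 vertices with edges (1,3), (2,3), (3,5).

Step 1: Count edges incident to each vertex:
  deg(1) = 1 (neighbors: 3)
  deg(2) = 1 (neighbors: 3)
  deg(3) = 3 (neighbors: 1, 2, 5)
  deg(4) = 0 (neighbors: none)
  deg(5) = 1 (neighbors: 3)

Step 2: Find maximum:
  max(1, 1, 3, 0, 1) = 3 (vertex 3)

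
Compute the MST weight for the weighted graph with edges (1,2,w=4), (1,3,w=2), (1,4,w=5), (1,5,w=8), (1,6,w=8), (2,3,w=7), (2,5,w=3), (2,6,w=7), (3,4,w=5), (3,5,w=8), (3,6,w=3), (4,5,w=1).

Apply Kruskal's algorithm (sort edges by weight, add if no cycle):

Sorted edges by weight:
  (4,5) w=1
  (1,3) w=2
  (2,5) w=3
  (3,6) w=3
  (1,2) w=4
  (1,4) w=5
  (3,4) w=5
  (2,3) w=7
  (2,6) w=7
  (1,5) w=8
  (1,6) w=8
  (3,5) w=8

Add edge (4,5) w=1 -- no cycle. Running total: 1
Add edge (1,3) w=2 -- no cycle. Running total: 3
Add edge (2,5) w=3 -- no cycle. Running total: 6
Add edge (3,6) w=3 -- no cycle. Running total: 9
Add edge (1,2) w=4 -- no cycle. Running total: 13

MST edges: (4,5,w=1), (1,3,w=2), (2,5,w=3), (3,6,w=3), (1,2,w=4)
Total MST weight: 1 + 2 + 3 + 3 + 4 = 13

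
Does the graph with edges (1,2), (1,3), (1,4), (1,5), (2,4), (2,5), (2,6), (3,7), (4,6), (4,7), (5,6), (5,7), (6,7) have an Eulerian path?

Step 1: Find the degree of each vertex:
  deg(1) = 4
  deg(2) = 4
  deg(3) = 2
  deg(4) = 4
  deg(5) = 4
  deg(6) = 4
  deg(7) = 4

Step 2: Count vertices with odd degree:
  All vertices have even degree (0 odd-degree vertices)

Step 3: Apply Euler's theorem:
  - Eulerian circuit exists iff graph is connected and all vertices have even degree
  - Eulerian path exists iff graph is connected and has 0 or 2 odd-degree vertices

Graph is connected with 0 odd-degree vertices.
Both Eulerian circuit and Eulerian path exist.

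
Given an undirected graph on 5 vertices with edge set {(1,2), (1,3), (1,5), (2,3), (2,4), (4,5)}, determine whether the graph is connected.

Step 1: Build adjacency list from edges:
  1: 2, 3, 5
  2: 1, 3, 4
  3: 1, 2
  4: 2, 5
  5: 1, 4

Step 2: Run BFS/DFS from vertex 1:
  Visited: {1, 2, 3, 5, 4}
  Reached 5 of 5 vertices

Step 3: All 5 vertices reached from vertex 1, so the graph is connected.
Answer: Yes, the graph is connected.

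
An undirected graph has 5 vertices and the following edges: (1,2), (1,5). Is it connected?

Step 1: Build adjacency list from edges:
  1: 2, 5
  2: 1
  3: (none)
  4: (none)
  5: 1

Step 2: Run BFS/DFS from vertex 1:
  Visited: {1, 2, 5}
  Reached 3 of 5 vertices

Step 3: Only 3 of 5 vertices reached. Graph is disconnected.
Connected components: {1, 2, 5}, {3}, {4}
Answer: No, the graph is not connected (3 components).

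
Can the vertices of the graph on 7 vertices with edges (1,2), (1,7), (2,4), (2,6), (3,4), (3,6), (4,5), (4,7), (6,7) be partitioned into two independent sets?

Step 1: Attempt 2-coloring using BFS:
  Start at vertex 1, assign color 0
  Color vertex 2 with color 1 (neighbor of 1)
  Color vertex 7 with color 1 (neighbor of 1)
  Color vertex 4 with color 0 (neighbor of 2)
  Color vertex 6 with color 0 (neighbor of 2)
  Color vertex 3 with color 1 (neighbor of 4)
  Color vertex 5 with color 1 (neighbor of 4)

Step 2: 2-coloring succeeded. No conflicts found.
  Set A (color 0): {1, 4, 6}
  Set B (color 1): {2, 3, 5, 7}

The graph is bipartite with partition {1, 4, 6}, {2, 3, 5, 7}.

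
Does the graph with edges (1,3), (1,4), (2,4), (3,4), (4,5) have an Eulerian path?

Step 1: Find the degree of each vertex:
  deg(1) = 2
  deg(2) = 1
  deg(3) = 2
  deg(4) = 4
  deg(5) = 1

Step 2: Count vertices with odd degree:
  Odd-degree vertices: 2, 5 (2 total)

Step 3: Apply Euler's theorem:
  - Eulerian circuit exists iff graph is connected and all vertices have even degree
  - Eulerian path exists iff graph is connected and has 0 or 2 odd-degree vertices

Graph is connected with exactly 2 odd-degree vertices (2, 5).
Eulerian path exists (starting and ending at the odd-degree vertices), but no Eulerian circuit.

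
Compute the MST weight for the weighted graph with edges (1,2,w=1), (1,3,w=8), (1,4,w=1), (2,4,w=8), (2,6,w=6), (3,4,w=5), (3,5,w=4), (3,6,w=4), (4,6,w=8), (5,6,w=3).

Apply Kruskal's algorithm (sort edges by weight, add if no cycle):

Sorted edges by weight:
  (1,2) w=1
  (1,4) w=1
  (5,6) w=3
  (3,6) w=4
  (3,5) w=4
  (3,4) w=5
  (2,6) w=6
  (1,3) w=8
  (2,4) w=8
  (4,6) w=8

Add edge (1,2) w=1 -- no cycle. Running total: 1
Add edge (1,4) w=1 -- no cycle. Running total: 2
Add edge (5,6) w=3 -- no cycle. Running total: 5
Add edge (3,6) w=4 -- no cycle. Running total: 9
Skip edge (3,5) w=4 -- would create cycle
Add edge (3,4) w=5 -- no cycle. Running total: 14

MST edges: (1,2,w=1), (1,4,w=1), (5,6,w=3), (3,6,w=4), (3,4,w=5)
Total MST weight: 1 + 1 + 3 + 4 + 5 = 14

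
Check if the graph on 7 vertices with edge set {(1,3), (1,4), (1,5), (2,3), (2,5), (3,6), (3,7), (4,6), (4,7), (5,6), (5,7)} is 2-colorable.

Step 1: Attempt 2-coloring using BFS:
  Start at vertex 1, assign color 0
  Color vertex 3 with color 1 (neighbor of 1)
  Color vertex 4 with color 1 (neighbor of 1)
  Color vertex 5 with color 1 (neighbor of 1)
  Color vertex 2 with color 0 (neighbor of 3)
  Color vertex 6 with color 0 (neighbor of 3)
  Color vertex 7 with color 0 (neighbor of 3)

Step 2: 2-coloring succeeded. No conflicts found.
  Set A (color 0): {1, 2, 6, 7}
  Set B (color 1): {3, 4, 5}

The graph is bipartite with partition {1, 2, 6, 7}, {3, 4, 5}.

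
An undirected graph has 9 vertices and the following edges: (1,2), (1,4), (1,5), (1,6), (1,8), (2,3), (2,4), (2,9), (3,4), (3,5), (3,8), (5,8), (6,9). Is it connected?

Step 1: Build adjacency list from edges:
  1: 2, 4, 5, 6, 8
  2: 1, 3, 4, 9
  3: 2, 4, 5, 8
  4: 1, 2, 3
  5: 1, 3, 8
  6: 1, 9
  7: (none)
  8: 1, 3, 5
  9: 2, 6

Step 2: Run BFS/DFS from vertex 1:
  Visited: {1, 2, 4, 5, 6, 8, 3, 9}
  Reached 8 of 9 vertices

Step 3: Only 8 of 9 vertices reached. Graph is disconnected.
Connected components: {1, 2, 3, 4, 5, 6, 8, 9}, {7}
Answer: No, the graph is not connected (2 components).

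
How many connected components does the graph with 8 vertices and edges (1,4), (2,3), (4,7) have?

Step 1: Build adjacency list from edges:
  1: 4
  2: 3
  3: 2
  4: 1, 7
  5: (none)
  6: (none)
  7: 4
  8: (none)

Step 2: Run BFS/DFS from vertex 1:
  Visited: {1, 4, 7}
  Reached 3 of 8 vertices

Step 3: Only 3 of 8 vertices reached. Graph is disconnected.
Connected components: {1, 4, 7}, {2, 3}, {5}, {6}, {8}
Number of connected components: 5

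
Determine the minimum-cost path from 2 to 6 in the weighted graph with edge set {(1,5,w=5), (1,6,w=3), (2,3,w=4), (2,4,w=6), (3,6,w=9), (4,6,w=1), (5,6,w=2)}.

Step 1: Build adjacency list with weights:
  1: 5(w=5), 6(w=3)
  2: 3(w=4), 4(w=6)
  3: 2(w=4), 6(w=9)
  4: 2(w=6), 6(w=1)
  5: 1(w=5), 6(w=2)
  6: 1(w=3), 3(w=9), 4(w=1), 5(w=2)

Step 2: Apply Dijkstra's algorithm from vertex 2:
  Visit vertex 2 (distance=0)
    Update dist[3] = 4
    Update dist[4] = 6
  Visit vertex 3 (distance=4)
    Update dist[6] = 13
  Visit vertex 4 (distance=6)
    Update dist[6] = 7
  Visit vertex 6 (distance=7)
    Update dist[1] = 10
    Update dist[5] = 9

Step 3: Shortest path: 2 -> 4 -> 6
Total weight: 6 + 1 = 7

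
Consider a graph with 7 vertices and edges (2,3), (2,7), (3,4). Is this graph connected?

Step 1: Build adjacency list from edges:
  1: (none)
  2: 3, 7
  3: 2, 4
  4: 3
  5: (none)
  6: (none)
  7: 2

Step 2: Run BFS/DFS from vertex 1:
  Visited: {1}
  Reached 1 of 7 vertices

Step 3: Only 1 of 7 vertices reached. Graph is disconnected.
Connected components: {1}, {2, 3, 4, 7}, {5}, {6}
Answer: No, the graph is not connected (4 components).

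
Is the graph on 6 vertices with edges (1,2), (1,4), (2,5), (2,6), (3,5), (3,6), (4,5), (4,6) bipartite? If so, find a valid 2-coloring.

Step 1: Attempt 2-coloring using BFS:
  Start at vertex 1, assign color 0
  Color vertex 2 with color 1 (neighbor of 1)
  Color vertex 4 with color 1 (neighbor of 1)
  Color vertex 5 with color 0 (neighbor of 2)
  Color vertex 6 with color 0 (neighbor of 2)
  Color vertex 3 with color 1 (neighbor of 5)

Step 2: 2-coloring succeeded. No conflicts found.
  Set A (color 0): {1, 5, 6}
  Set B (color 1): {2, 3, 4}

The graph is bipartite with partition {1, 5, 6}, {2, 3, 4}.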